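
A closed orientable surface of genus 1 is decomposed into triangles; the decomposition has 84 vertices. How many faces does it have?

168

χ = 2 − 2·1 = 0, and every face is a triangle so 3F = 2E.
V − E + F = 0 with E = 3F/2 gives 84 − (3/2 − 1)·F = 0, so F = 168 and E = 252.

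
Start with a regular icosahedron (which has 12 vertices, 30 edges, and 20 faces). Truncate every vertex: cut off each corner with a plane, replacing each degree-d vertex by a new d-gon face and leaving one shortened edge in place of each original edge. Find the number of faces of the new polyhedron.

Truncation replaces each original edge-end by a new vertex, so V′ = 2E = 60.
Each original edge survives, and each old vertex of degree d contributes d new edges; summing degrees gives Σd = 2E, so E′ = E + 2E = 3E = 90.
Each original face survives and each original vertex becomes one new face: F′ = F + V = 32.

32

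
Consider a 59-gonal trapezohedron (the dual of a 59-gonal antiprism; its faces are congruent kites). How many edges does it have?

236

The n-trapezohedron (dual of the n-antiprism) has V = 2·59 + 2 = 120, E = 4·59 = 236, F = 2·59 = 118.
Check: V − E + F = 120 − 236 + 118 = 2.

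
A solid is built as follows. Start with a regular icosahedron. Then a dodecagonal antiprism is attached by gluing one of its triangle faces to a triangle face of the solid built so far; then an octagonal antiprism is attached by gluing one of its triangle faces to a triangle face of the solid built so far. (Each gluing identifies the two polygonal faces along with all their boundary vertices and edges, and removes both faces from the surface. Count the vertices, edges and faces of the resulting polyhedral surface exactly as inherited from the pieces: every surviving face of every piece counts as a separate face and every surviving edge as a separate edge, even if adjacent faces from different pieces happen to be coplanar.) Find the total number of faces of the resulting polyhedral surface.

60

A regular icosahedron: V=12, E=30, F=20.
Attach a dodecagonal antiprism (V=24, E=48, F=26) along a 3-gon: merge 3 vertices and 3 edges, delete both glued faces → V=33, E=75, F=44.
Attach an octagonal antiprism (V=16, E=32, F=18) along a 3-gon: merge 3 vertices and 3 edges, delete both glued faces → V=46, E=104, F=60.
Check: V − E + F = 46 − 104 + 60 = 2.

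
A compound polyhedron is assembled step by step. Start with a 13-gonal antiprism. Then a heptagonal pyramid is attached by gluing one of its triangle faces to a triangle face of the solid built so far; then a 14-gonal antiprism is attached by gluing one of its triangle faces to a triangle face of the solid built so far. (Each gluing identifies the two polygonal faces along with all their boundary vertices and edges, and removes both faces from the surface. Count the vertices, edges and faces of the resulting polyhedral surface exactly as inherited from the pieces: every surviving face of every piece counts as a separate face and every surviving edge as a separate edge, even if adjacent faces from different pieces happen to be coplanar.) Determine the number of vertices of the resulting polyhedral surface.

A 13-gonal antiprism: V=26, E=52, F=28.
Attach a heptagonal pyramid (V=8, E=14, F=8) along a 3-gon: merge 3 vertices and 3 edges, delete both glued faces → V=31, E=63, F=34.
Attach a 14-gonal antiprism (V=28, E=56, F=30) along a 3-gon: merge 3 vertices and 3 edges, delete both glued faces → V=56, E=116, F=62.
Check: V − E + F = 56 − 116 + 62 = 2.

56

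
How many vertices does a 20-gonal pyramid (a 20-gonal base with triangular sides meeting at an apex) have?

21

A pyramid on an n-gon base has one n-gon and n triangles: V = 20 + 1 = 21, E = 2·20 = 40, F = 20 + 1 = 21.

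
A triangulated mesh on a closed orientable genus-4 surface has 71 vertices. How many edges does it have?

231

χ = 2 − 2·4 = -6, and every face is a triangle so 3F = 2E.
V − E + F = -6 with E = 3F/2 gives 71 − (3/2 − 1)·F = -6, so F = 154 and E = 231.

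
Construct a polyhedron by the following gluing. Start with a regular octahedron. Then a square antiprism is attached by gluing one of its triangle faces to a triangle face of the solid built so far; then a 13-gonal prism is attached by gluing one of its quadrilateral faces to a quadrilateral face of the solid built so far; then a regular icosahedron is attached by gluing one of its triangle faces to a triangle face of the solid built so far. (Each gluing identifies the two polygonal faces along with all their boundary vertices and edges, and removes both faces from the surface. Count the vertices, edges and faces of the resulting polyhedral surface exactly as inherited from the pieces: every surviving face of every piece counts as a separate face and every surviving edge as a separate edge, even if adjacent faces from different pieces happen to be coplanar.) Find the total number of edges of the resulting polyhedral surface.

A regular octahedron: V=6, E=12, F=8.
Attach a square antiprism (V=8, E=16, F=10) along a 3-gon: merge 3 vertices and 3 edges, delete both glued faces → V=11, E=25, F=16.
Attach a 13-gonal prism (V=26, E=39, F=15) along a 4-gon: merge 4 vertices and 4 edges, delete both glued faces → V=33, E=60, F=29.
Attach a regular icosahedron (V=12, E=30, F=20) along a 3-gon: merge 3 vertices and 3 edges, delete both glued faces → V=42, E=87, F=47.
Check: V − E + F = 42 − 87 + 47 = 2.

87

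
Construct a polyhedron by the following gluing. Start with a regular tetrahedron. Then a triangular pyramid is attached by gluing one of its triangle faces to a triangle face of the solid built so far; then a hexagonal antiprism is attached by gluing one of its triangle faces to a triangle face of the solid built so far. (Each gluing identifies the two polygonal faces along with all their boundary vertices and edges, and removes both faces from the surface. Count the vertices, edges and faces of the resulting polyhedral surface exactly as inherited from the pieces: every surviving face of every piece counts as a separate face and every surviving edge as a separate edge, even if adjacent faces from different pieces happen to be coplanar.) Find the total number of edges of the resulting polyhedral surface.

A regular tetrahedron: V=4, E=6, F=4.
Attach a triangular pyramid (V=4, E=6, F=4) along a 3-gon: merge 3 vertices and 3 edges, delete both glued faces → V=5, E=9, F=6.
Attach a hexagonal antiprism (V=12, E=24, F=14) along a 3-gon: merge 3 vertices and 3 edges, delete both glued faces → V=14, E=30, F=18.
Check: V − E + F = 14 − 30 + 18 = 2.

30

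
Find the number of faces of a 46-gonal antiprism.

94

An antiprism on an n-gon has two n-gon caps and 2n triangles: V = 2·46 = 92, E = 4·46 = 184, F = 2·46 + 2 = 94.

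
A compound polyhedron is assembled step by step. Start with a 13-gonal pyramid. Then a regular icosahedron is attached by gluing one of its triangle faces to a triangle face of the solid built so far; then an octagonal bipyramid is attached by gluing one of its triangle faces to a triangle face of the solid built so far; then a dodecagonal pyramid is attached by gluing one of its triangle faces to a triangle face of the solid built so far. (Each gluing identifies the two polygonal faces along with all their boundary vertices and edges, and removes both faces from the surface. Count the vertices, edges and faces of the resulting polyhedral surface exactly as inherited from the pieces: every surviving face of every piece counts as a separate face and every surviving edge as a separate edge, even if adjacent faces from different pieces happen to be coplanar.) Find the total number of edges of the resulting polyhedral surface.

95

A 13-gonal pyramid: V=14, E=26, F=14.
Attach a regular icosahedron (V=12, E=30, F=20) along a 3-gon: merge 3 vertices and 3 edges, delete both glued faces → V=23, E=53, F=32.
Attach an octagonal bipyramid (V=10, E=24, F=16) along a 3-gon: merge 3 vertices and 3 edges, delete both glued faces → V=30, E=74, F=46.
Attach a dodecagonal pyramid (V=13, E=24, F=13) along a 3-gon: merge 3 vertices and 3 edges, delete both glued faces → V=40, E=95, F=57.
Check: V − E + F = 40 − 95 + 57 = 2.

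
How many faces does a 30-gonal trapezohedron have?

The n-trapezohedron (dual of the n-antiprism) has V = 2·30 + 2 = 62, E = 4·30 = 120, F = 2·30 = 60.

60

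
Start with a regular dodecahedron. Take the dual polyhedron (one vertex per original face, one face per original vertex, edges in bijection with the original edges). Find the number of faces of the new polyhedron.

20

The base solid has V = 20, E = 30, F = 12.
The dual swaps V and F and preserves E: V′ = F = 12, E′ = E = 30, F′ = V = 20.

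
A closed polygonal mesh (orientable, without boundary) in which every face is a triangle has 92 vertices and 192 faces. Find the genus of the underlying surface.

Every face is a triangle, so 2E = 3·192 = 576, giving E = 288.
χ = V − E + F = 92 − 288 + 192 = -4.
For a closed orientable surface χ = 2 − 2g, so g = (2 − (-4))/2 = 3.

3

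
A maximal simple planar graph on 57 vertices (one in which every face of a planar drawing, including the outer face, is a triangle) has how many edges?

165

In a plane triangulation 3F = 2E and V − E + F = 2, so E = 3V − 6 = 3·57 − 6 = 165.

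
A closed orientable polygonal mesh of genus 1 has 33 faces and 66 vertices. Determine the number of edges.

For a closed orientable surface of genus 1, χ = 2 − 2·1 = 0.
E = V + F − (0) = 66 + 33 − (0) = 99.

99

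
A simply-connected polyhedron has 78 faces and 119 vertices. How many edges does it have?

Here V − E + F = 2.
E = V + F − (2) = 119 + 78 − (2) = 195.

195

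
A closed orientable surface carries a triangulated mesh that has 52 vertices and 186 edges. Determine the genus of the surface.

Every face is a triangle and each edge borders two faces, so 3F = 2·186, giving F = 124.
χ = V − E + F = 52 − 186 + 124 = -10.
For a closed orientable surface χ = 2 − 2g, so g = (2 − (-10))/2 = 6.

6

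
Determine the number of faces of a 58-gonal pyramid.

A pyramid on an n-gon base has one n-gon and n triangles: V = 58 + 1 = 59, E = 2·58 = 116, F = 58 + 1 = 59.
Check: V − E + F = 59 − 116 + 59 = 2.

59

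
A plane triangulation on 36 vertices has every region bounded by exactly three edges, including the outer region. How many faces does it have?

In a plane triangulation 3F = 2E and V − E + F = 2, so F = 2V − 4 = 2·36 − 4 = 68.

68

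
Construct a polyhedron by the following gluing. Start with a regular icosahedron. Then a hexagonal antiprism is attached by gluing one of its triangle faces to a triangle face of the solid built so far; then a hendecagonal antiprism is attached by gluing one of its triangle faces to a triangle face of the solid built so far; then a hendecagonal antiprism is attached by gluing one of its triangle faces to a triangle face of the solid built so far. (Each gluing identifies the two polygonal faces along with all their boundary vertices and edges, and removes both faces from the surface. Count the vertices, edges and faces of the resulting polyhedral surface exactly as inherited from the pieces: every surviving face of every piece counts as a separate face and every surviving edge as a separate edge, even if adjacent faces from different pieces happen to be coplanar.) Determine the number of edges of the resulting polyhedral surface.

A regular icosahedron: V=12, E=30, F=20.
Attach a hexagonal antiprism (V=12, E=24, F=14) along a 3-gon: merge 3 vertices and 3 edges, delete both glued faces → V=21, E=51, F=32.
Attach a hendecagonal antiprism (V=22, E=44, F=24) along a 3-gon: merge 3 vertices and 3 edges, delete both glued faces → V=40, E=92, F=54.
Attach a hendecagonal antiprism (V=22, E=44, F=24) along a 3-gon: merge 3 vertices and 3 edges, delete both glued faces → V=59, E=133, F=76.
Check: V − E + F = 59 − 133 + 76 = 2.

133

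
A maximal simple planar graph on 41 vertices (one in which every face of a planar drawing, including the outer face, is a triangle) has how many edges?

In a plane triangulation 3F = 2E and V − E + F = 2, so E = 3V − 6 = 3·41 − 6 = 117.

117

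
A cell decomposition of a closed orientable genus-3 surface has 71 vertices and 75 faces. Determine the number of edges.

150

For a closed orientable surface of genus 3, χ = 2 − 2·3 = -4.
E = V + F − (-4) = 71 + 75 − (-4) = 150.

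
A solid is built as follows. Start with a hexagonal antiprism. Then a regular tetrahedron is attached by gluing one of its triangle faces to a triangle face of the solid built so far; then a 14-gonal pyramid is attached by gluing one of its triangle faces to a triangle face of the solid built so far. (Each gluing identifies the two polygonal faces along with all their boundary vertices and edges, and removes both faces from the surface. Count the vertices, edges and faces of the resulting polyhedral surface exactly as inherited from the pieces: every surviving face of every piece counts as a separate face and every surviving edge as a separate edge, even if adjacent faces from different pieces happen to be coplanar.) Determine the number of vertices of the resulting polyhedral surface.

A hexagonal antiprism: V=12, E=24, F=14.
Attach a regular tetrahedron (V=4, E=6, F=4) along a 3-gon: merge 3 vertices and 3 edges, delete both glued faces → V=13, E=27, F=16.
Attach a 14-gonal pyramid (V=15, E=28, F=15) along a 3-gon: merge 3 vertices and 3 edges, delete both glued faces → V=25, E=52, F=29.
Check: V − E + F = 25 − 52 + 29 = 2.

25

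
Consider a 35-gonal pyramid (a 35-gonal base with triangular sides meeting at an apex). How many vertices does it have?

A pyramid on an n-gon base has one n-gon and n triangles: V = 35 + 1 = 36, E = 2·35 = 70, F = 35 + 1 = 36.

36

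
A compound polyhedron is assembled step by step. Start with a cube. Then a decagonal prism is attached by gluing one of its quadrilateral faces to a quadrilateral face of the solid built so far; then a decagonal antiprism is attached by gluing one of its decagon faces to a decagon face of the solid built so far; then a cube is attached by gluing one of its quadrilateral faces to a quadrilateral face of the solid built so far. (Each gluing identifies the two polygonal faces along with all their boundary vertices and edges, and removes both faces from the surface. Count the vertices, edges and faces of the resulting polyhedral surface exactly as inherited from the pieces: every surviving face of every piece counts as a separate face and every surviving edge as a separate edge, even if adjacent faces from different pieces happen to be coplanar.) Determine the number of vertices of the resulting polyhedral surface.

A cube: V=8, E=12, F=6.
Attach a decagonal prism (V=20, E=30, F=12) along a 4-gon: merge 4 vertices and 4 edges, delete both glued faces → V=24, E=38, F=16.
Attach a decagonal antiprism (V=20, E=40, F=22) along a 10-gon: merge 10 vertices and 10 edges, delete both glued faces → V=34, E=68, F=36.
Attach a cube (V=8, E=12, F=6) along a 4-gon: merge 4 vertices and 4 edges, delete both glued faces → V=38, E=76, F=40.
Check: V − E + F = 38 − 76 + 40 = 2.

38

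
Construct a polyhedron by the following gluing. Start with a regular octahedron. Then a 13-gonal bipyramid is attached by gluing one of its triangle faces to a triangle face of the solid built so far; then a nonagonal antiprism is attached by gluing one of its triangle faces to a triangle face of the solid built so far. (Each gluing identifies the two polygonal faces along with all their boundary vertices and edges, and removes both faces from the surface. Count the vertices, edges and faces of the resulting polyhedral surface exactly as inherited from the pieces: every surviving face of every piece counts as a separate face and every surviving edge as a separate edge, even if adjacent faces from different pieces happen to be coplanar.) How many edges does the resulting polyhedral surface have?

A regular octahedron: V=6, E=12, F=8.
Attach a 13-gonal bipyramid (V=15, E=39, F=26) along a 3-gon: merge 3 vertices and 3 edges, delete both glued faces → V=18, E=48, F=32.
Attach a nonagonal antiprism (V=18, E=36, F=20) along a 3-gon: merge 3 vertices and 3 edges, delete both glued faces → V=33, E=81, F=50.
Check: V − E + F = 33 − 81 + 50 = 2.

81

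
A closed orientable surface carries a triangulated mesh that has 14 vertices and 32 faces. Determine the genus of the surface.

Every face is a triangle, so 2E = 3·32 = 96, giving E = 48.
χ = V − E + F = 14 − 48 + 32 = -2.
For a closed orientable surface χ = 2 − 2g, so g = (2 − (-2))/2 = 2.

2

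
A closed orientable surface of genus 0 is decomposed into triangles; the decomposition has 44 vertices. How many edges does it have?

126

χ = 2 − 2·0 = 2, and every face is a triangle so 3F = 2E.
V − E + F = 2 with E = 3F/2 gives 44 − (3/2 − 1)·F = 2, so F = 84 and E = 126.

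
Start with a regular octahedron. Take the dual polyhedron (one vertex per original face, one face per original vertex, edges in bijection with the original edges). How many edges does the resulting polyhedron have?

12

The base solid has V = 6, E = 12, F = 8.
The dual swaps V and F and preserves E: V′ = F = 8, E′ = E = 12, F′ = V = 6.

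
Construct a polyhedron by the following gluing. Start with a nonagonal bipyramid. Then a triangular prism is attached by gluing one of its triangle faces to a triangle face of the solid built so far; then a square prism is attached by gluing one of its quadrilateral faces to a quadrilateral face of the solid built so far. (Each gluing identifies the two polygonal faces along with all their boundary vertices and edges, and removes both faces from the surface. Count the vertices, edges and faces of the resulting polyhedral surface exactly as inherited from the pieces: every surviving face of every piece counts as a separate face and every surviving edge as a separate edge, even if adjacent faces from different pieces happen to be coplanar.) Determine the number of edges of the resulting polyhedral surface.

A nonagonal bipyramid: V=11, E=27, F=18.
Attach a triangular prism (V=6, E=9, F=5) along a 3-gon: merge 3 vertices and 3 edges, delete both glued faces → V=14, E=33, F=21.
Attach a square prism (V=8, E=12, F=6) along a 4-gon: merge 4 vertices and 4 edges, delete both glued faces → V=18, E=41, F=25.
Check: V − E + F = 18 − 41 + 25 = 2.

41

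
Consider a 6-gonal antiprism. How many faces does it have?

An antiprism on an n-gon has two n-gon caps and 2n triangles: V = 2·6 = 12, E = 4·6 = 24, F = 2·6 + 2 = 14.
Check: V − E + F = 12 − 24 + 14 = 2.

14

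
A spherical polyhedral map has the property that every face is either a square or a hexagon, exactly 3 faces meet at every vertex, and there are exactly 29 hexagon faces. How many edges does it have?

99

Let x be the number of squares; then F = 29 + x.
Edge–face incidences: 2E = 6·29 + 4·x = 174 + 4x.
Every vertex has degree 3, so 3V = 2E.
Euler: V − E + F = 2 ⇒ (2E)/3 − E + (29 + x) = 2.
Multiply by 6: 2·(2E) − 3·(2E) + 6·(29 + x) = 12, i.e. 174 + 6x − (174 + 4x) = 12.
Collecting terms: 2x = 12, so x = 6.
Then 2E = 174 + 4·6 = 198, so E = 99, V = 2E/3 = 66, F = 29 + 6 = 35.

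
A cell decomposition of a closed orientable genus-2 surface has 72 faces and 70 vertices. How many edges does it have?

For a closed orientable surface of genus 2, χ = 2 − 2·2 = -2.
E = V + F − (-2) = 70 + 72 − (-2) = 144.

144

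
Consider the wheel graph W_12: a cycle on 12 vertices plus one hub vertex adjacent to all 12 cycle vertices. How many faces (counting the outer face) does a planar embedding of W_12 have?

13

W_12 has V = 12 + 1 = 13 vertices and E = 2·12 = 24 edges.
By Euler's formula F = 2 − V + E = 2 − 13 + 24 = 13.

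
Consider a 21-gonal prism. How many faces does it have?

A prism on an n-gon has two n-gon bases and n rectangular sides: V = 2·21 = 42, E = 3·21 = 63, F = 21 + 2 = 23.

23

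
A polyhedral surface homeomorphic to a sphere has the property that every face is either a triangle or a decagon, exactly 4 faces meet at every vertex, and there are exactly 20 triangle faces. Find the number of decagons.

2

Let x be the number of decagons; then F = 20 + x.
Edge–face incidences: 2E = 3·20 + 10·x = 60 + 10x.
Every vertex has degree 4, so 4V = 2E.
Euler: V − E + F = 2 ⇒ (2E)/4 − E + (20 + x) = 2.
Multiply by 8: 2·(2E) − 4·(2E) + 8·(20 + x) = 16, i.e. 160 + 8x − 2·(60 + 10x) = 16.
Collecting terms: −12x + 40 = 16, so −12x = −24, so x = 2.
Then 2E = 60 + 10·2 = 80, so E = 40, V = 2E/4 = 20, F = 20 + 2 = 22.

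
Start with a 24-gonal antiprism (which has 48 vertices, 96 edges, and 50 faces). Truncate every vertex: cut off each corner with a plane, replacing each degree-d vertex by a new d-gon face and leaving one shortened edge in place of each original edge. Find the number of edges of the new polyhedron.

Truncation replaces each original edge-end by a new vertex, so V′ = 2E = 192.
Each original edge survives, and each old vertex of degree d contributes d new edges; summing degrees gives Σd = 2E, so E′ = E + 2E = 3E = 288.
Each original face survives and each original vertex becomes one new face: F′ = F + V = 98.

288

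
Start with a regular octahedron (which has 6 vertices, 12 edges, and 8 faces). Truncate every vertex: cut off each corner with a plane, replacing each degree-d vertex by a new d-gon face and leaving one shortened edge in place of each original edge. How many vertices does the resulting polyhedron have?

24

Truncation replaces each original edge-end by a new vertex, so V′ = 2E = 24.
Each original edge survives, and each old vertex of degree d contributes d new edges; summing degrees gives Σd = 2E, so E′ = E + 2E = 3E = 36.
Each original face survives and each original vertex becomes one new face: F′ = F + V = 14.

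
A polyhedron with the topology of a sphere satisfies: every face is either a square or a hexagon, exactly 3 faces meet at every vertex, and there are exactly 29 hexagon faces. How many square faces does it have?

6

Let x be the number of squares; then F = 29 + x.
Edge–face incidences: 2E = 6·29 + 4·x = 174 + 4x.
Every vertex has degree 3, so 3V = 2E.
Euler: V − E + F = 2 ⇒ (2E)/3 − E + (29 + x) = 2.
Multiply by 6: 2·(2E) − 3·(2E) + 6·(29 + x) = 12, i.e. 174 + 6x − (174 + 4x) = 12.
Collecting terms: 2x = 12, so x = 6.
Then 2E = 174 + 4·6 = 198, so E = 99, V = 2E/3 = 66, F = 29 + 6 = 35.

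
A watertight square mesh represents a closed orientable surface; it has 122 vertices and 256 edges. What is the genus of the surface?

4

Every face is a square and each edge borders two faces, so 4F = 2·256, giving F = 128.
χ = V − E + F = 122 − 256 + 128 = -6.
For a closed orientable surface χ = 2 − 2g, so g = (2 − (-6))/2 = 4.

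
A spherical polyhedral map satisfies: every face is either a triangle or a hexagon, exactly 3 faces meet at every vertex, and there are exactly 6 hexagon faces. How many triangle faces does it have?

Let x be the number of triangles; then F = 6 + x.
Edge–face incidences: 2E = 6·6 + 3·x = 36 + 3x.
Every vertex has degree 3, so 3V = 2E.
Euler: V − E + F = 2 ⇒ (2E)/3 − E + (6 + x) = 2.
Multiply by 6: 2·(2E) − 3·(2E) + 6·(6 + x) = 12, i.e. 36 + 6x − (36 + 3x) = 12.
Collecting terms: 3x = 12, so x = 4.
Then 2E = 36 + 3·4 = 48, so E = 24, V = 2E/3 = 16, F = 6 + 4 = 10.

4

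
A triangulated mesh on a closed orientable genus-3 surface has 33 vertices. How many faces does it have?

74

χ = 2 − 2·3 = -4, and every face is a triangle so 3F = 2E.
V − E + F = -4 with E = 3F/2 gives 33 − (3/2 − 1)·F = -4, so F = 74 and E = 111.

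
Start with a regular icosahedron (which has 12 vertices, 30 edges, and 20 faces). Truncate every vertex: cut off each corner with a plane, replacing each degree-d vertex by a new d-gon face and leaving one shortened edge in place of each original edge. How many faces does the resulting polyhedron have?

32

Truncation replaces each original edge-end by a new vertex, so V′ = 2E = 60.
Each original edge survives, and each old vertex of degree d contributes d new edges; summing degrees gives Σd = 2E, so E′ = E + 2E = 3E = 90.
Each original face survives and each original vertex becomes one new face: F′ = F + V = 32.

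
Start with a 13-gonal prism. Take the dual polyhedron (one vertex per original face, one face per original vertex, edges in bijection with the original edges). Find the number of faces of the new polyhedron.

The base solid has V = 26, E = 39, F = 15.
The dual swaps V and F and preserves E: V′ = F = 15, E′ = E = 39, F′ = V = 26.

26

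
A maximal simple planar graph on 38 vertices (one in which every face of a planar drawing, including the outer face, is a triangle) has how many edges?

108

In a plane triangulation 3F = 2E and V − E + F = 2, so E = 3V − 6 = 3·38 − 6 = 108.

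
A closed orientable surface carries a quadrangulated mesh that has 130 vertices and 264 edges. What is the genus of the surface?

2

Every face is a square and each edge borders two faces, so 4F = 2·264, giving F = 132.
χ = V − E + F = 130 − 264 + 132 = -2.
For a closed orientable surface χ = 2 − 2g, so g = (2 − (-2))/2 = 2.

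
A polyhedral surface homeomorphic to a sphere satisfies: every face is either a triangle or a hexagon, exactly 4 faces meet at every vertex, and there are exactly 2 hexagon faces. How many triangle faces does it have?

12

Let x be the number of triangles; then F = 2 + x.
Edge–face incidences: 2E = 6·2 + 3·x = 12 + 3x.
Every vertex has degree 4, so 4V = 2E.
Euler: V − E + F = 2 ⇒ (2E)/4 − E + (2 + x) = 2.
Multiply by 8: 2·(2E) − 4·(2E) + 8·(2 + x) = 16, i.e. 16 + 8x − 2·(12 + 3x) = 16.
Collecting terms: 2x − 8 = 16, so 2x = 24, so x = 12.
Then 2E = 12 + 3·12 = 48, so E = 24, V = 2E/4 = 12, F = 2 + 12 = 14.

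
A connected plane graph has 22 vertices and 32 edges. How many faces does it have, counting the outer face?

12

Euler's formula for a connected plane graph: V − E + F = 2, so F = 2 − 22 + 32 = 12.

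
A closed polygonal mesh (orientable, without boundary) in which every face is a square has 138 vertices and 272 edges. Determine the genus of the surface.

0

Every face is a square and each edge borders two faces, so 4F = 2·272, giving F = 136.
χ = V − E + F = 138 − 272 + 136 = 2.
For a closed orientable surface χ = 2 − 2g, so g = (2 − (2))/2 = 0.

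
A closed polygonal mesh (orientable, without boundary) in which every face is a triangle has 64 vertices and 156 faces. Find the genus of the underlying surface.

Every face is a triangle, so 2E = 3·156 = 468, giving E = 234.
χ = V − E + F = 64 − 234 + 156 = -14.
For a closed orientable surface χ = 2 − 2g, so g = (2 − (-14))/2 = 8.

8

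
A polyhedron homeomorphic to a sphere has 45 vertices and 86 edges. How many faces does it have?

43

Here V − E + F = 2.
F = 2 − V + E = 2 − 45 + 86 = 43.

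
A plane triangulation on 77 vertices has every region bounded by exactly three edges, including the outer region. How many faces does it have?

150

In a plane triangulation 3F = 2E and V − E + F = 2, so F = 2V − 4 = 2·77 − 4 = 150.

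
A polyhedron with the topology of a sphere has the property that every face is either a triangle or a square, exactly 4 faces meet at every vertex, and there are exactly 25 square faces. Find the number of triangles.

8

Let x be the number of triangles; then F = 25 + x.
Edge–face incidences: 2E = 4·25 + 3·x = 100 + 3x.
Every vertex has degree 4, so 4V = 2E.
Euler: V − E + F = 2 ⇒ (2E)/4 − E + (25 + x) = 2.
Multiply by 8: 2·(2E) − 4·(2E) + 8·(25 + x) = 16, i.e. 200 + 8x − 2·(100 + 3x) = 16.
Collecting terms: 2x = 16, so x = 8.
Then 2E = 100 + 3·8 = 124, so E = 62, V = 2E/4 = 31, F = 25 + 8 = 33.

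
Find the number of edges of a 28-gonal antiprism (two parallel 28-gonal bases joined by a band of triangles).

112

An antiprism on an n-gon has two n-gon caps and 2n triangles: V = 2·28 = 56, E = 4·28 = 112, F = 2·28 + 2 = 58.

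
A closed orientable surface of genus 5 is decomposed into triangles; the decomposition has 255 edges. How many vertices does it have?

χ = 2 − 2·5 = -8, and every face is a triangle so 3F = 2E.
F = 2E/3 = 170. Then V = -8 + E − F = -8 + 255 − 170 = 77.

77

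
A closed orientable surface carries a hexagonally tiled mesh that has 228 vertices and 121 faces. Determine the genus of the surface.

Every face is a hexagon, so 2E = 6·121 = 726, giving E = 363.
χ = V − E + F = 228 − 363 + 121 = -14.
For a closed orientable surface χ = 2 − 2g, so g = (2 − (-14))/2 = 8.

8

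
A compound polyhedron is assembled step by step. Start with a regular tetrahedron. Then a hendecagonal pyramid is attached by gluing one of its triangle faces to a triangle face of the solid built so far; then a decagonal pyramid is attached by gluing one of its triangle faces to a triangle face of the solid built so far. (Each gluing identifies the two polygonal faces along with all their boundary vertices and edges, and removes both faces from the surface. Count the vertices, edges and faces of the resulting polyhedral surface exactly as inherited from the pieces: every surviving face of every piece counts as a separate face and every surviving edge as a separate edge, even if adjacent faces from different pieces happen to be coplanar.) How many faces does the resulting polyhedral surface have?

23

A regular tetrahedron: V=4, E=6, F=4.
Attach a hendecagonal pyramid (V=12, E=22, F=12) along a 3-gon: merge 3 vertices and 3 edges, delete both glued faces → V=13, E=25, F=14.
Attach a decagonal pyramid (V=11, E=20, F=11) along a 3-gon: merge 3 vertices and 3 edges, delete both glued faces → V=21, E=42, F=23.
Check: V − E + F = 21 − 42 + 23 = 2.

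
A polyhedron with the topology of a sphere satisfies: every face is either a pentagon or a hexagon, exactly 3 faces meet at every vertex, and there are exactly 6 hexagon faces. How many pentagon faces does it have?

Let x be the number of pentagons; then F = 6 + x.
Edge–face incidences: 2E = 6·6 + 5·x = 36 + 5x.
Every vertex has degree 3, so 3V = 2E.
Euler: V − E + F = 2 ⇒ (2E)/3 − E + (6 + x) = 2.
Multiply by 6: 2·(2E) − 3·(2E) + 6·(6 + x) = 12, i.e. 36 + 6x − (36 + 5x) = 12.
Collecting terms: x = 12.
Then 2E = 36 + 5·12 = 96, so E = 48, V = 2E/3 = 32, F = 6 + 12 = 18.

12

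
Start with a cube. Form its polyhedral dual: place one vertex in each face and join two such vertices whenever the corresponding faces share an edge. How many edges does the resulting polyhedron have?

The base solid has V = 8, E = 12, F = 6.
The dual swaps V and F and preserves E: V′ = F = 6, E′ = E = 12, F′ = V = 8.

12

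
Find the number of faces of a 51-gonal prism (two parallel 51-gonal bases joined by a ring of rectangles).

A prism on an n-gon has two n-gon bases and n rectangular sides: V = 2·51 = 102, E = 3·51 = 153, F = 51 + 2 = 53.

53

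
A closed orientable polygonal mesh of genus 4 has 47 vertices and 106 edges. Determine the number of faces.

53

For a closed orientable surface of genus 4, χ = 2 − 2·4 = -6.
F = -6 − V + E = -6 − 47 + 106 = 53.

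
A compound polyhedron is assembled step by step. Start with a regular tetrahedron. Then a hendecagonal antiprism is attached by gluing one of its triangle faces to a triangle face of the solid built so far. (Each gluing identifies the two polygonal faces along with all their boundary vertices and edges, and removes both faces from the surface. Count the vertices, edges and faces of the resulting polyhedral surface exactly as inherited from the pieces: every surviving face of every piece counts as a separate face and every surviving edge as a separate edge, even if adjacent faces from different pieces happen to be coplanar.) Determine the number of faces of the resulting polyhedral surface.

26

A regular tetrahedron: V=4, E=6, F=4.
Attach a hendecagonal antiprism (V=22, E=44, F=24) along a 3-gon: merge 3 vertices and 3 edges, delete both glued faces → V=23, E=47, F=26.
Check: V − E + F = 23 − 47 + 26 = 2.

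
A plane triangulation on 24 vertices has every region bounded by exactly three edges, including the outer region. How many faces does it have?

44

In a plane triangulation 3F = 2E and V − E + F = 2, so F = 2V − 4 = 2·24 − 4 = 44.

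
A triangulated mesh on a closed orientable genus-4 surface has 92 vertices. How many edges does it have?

χ = 2 − 2·4 = -6, and every face is a triangle so 3F = 2E.
V − E + F = -6 with E = 3F/2 gives 92 − (3/2 − 1)·F = -6, so F = 196 and E = 294.

294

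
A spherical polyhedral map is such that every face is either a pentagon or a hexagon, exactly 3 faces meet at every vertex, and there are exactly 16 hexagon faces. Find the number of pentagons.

Let x be the number of pentagons; then F = 16 + x.
Edge–face incidences: 2E = 6·16 + 5·x = 96 + 5x.
Every vertex has degree 3, so 3V = 2E.
Euler: V − E + F = 2 ⇒ (2E)/3 − E + (16 + x) = 2.
Multiply by 6: 2·(2E) − 3·(2E) + 6·(16 + x) = 12, i.e. 96 + 6x − (96 + 5x) = 12.
Collecting terms: x = 12.
Then 2E = 96 + 5·12 = 156, so E = 78, V = 2E/3 = 52, F = 16 + 12 = 28.

12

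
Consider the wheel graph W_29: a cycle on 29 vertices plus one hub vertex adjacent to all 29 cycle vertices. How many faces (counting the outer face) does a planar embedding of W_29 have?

30

W_29 has V = 29 + 1 = 30 vertices and E = 2·29 = 58 edges.
By Euler's formula F = 2 − V + E = 2 − 30 + 58 = 30.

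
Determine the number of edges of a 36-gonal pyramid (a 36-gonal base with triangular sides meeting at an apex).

A pyramid on an n-gon base has one n-gon and n triangles: V = 36 + 1 = 37, E = 2·36 = 72, F = 36 + 1 = 37.
Check: V − E + F = 37 − 72 + 37 = 2.

72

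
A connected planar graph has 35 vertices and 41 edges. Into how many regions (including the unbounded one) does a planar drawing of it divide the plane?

8

Euler's formula for a connected plane graph: V − E + F = 2, so F = 2 − 35 + 41 = 8.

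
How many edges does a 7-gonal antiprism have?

An antiprism on an n-gon has two n-gon caps and 2n triangles: V = 2·7 = 14, E = 4·7 = 28, F = 2·7 + 2 = 16.

28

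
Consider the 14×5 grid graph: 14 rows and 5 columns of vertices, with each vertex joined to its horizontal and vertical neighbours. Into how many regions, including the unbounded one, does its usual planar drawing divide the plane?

The grid has V = 14·5 = 70 vertices and E = 14·4 + 5·13 = 121 edges.
F = 2 − V + E = 2 − 70 + 121 = 53.

53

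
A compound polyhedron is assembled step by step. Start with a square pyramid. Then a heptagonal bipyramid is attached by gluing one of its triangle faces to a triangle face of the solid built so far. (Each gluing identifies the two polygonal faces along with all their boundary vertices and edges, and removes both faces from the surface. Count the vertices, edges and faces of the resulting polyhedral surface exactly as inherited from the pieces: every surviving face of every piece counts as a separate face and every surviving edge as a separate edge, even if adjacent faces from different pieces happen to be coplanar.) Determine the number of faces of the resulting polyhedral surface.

17

A square pyramid: V=5, E=8, F=5.
Attach a heptagonal bipyramid (V=9, E=21, F=14) along a 3-gon: merge 3 vertices and 3 edges, delete both glued faces → V=11, E=26, F=17.
Check: V − E + F = 11 − 26 + 17 = 2.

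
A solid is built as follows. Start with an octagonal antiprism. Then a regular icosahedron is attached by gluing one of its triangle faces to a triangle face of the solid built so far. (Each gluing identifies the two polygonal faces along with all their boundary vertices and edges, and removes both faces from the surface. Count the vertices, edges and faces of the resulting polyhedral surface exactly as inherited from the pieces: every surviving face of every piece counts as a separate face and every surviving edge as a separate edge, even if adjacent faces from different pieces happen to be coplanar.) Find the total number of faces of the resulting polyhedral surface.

An octagonal antiprism: V=16, E=32, F=18.
Attach a regular icosahedron (V=12, E=30, F=20) along a 3-gon: merge 3 vertices and 3 edges, delete both glued faces → V=25, E=59, F=36.
Check: V − E + F = 25 − 59 + 36 = 2.

36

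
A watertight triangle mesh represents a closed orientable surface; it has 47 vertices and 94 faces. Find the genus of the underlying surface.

1

Every face is a triangle, so 2E = 3·94 = 282, giving E = 141.
χ = V − E + F = 47 − 141 + 94 = 0.
For a closed orientable surface χ = 2 − 2g, so g = (2 − (0))/2 = 1.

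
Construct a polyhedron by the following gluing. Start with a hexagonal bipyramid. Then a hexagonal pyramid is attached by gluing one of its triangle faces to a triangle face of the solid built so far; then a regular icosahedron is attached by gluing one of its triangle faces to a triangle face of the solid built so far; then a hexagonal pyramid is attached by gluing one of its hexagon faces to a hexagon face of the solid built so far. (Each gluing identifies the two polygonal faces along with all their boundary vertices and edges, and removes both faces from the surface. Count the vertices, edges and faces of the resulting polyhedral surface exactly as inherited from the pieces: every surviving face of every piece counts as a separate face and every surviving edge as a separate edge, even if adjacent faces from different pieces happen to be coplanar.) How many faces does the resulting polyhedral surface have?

40

A hexagonal bipyramid: V=8, E=18, F=12.
Attach a hexagonal pyramid (V=7, E=12, F=7) along a 3-gon: merge 3 vertices and 3 edges, delete both glued faces → V=12, E=27, F=17.
Attach a regular icosahedron (V=12, E=30, F=20) along a 3-gon: merge 3 vertices and 3 edges, delete both glued faces → V=21, E=54, F=35.
Attach a hexagonal pyramid (V=7, E=12, F=7) along a 6-gon: merge 6 vertices and 6 edges, delete both glued faces → V=22, E=60, F=40.
Check: V − E + F = 22 − 60 + 40 = 2.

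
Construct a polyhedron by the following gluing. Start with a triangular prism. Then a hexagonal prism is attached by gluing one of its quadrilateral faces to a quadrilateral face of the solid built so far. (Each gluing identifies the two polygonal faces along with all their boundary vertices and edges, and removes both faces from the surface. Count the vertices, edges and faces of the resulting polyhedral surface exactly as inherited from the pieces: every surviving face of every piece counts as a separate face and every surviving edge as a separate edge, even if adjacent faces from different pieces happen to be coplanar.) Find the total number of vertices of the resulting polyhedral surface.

A triangular prism: V=6, E=9, F=5.
Attach a hexagonal prism (V=12, E=18, F=8) along a 4-gon: merge 4 vertices and 4 edges, delete both glued faces → V=14, E=23, F=11.
Check: V − E + F = 14 − 23 + 11 = 2.

14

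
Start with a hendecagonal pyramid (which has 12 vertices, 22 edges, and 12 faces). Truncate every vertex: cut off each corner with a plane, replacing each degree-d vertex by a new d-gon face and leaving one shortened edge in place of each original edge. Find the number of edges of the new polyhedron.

Truncation replaces each original edge-end by a new vertex, so V′ = 2E = 44.
Each original edge survives, and each old vertex of degree d contributes d new edges; summing degrees gives Σd = 2E, so E′ = E + 2E = 3E = 66.
Each original face survives and each original vertex becomes one new face: F′ = F + V = 24.

66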